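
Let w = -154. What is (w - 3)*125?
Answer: -19625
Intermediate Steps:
(w - 3)*125 = (-154 - 3)*125 = -157*125 = -19625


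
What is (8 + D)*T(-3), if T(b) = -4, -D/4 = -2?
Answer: -64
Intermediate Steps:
D = 8 (D = -4*(-2) = 8)
(8 + D)*T(-3) = (8 + 8)*(-4) = 16*(-4) = -64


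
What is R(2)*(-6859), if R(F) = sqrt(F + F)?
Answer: -13718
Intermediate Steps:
R(F) = sqrt(2)*sqrt(F) (R(F) = sqrt(2*F) = sqrt(2)*sqrt(F))
R(2)*(-6859) = (sqrt(2)*sqrt(2))*(-6859) = 2*(-6859) = -13718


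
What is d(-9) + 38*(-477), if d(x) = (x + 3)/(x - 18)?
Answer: -163132/9 ≈ -18126.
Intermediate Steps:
d(x) = (3 + x)/(-18 + x)
d(-9) + 38*(-477) = (3 - 9)/(-18 - 9) + 38*(-477) = -6/(-27) - 18126 = -1/27*(-6) - 18126 = 2/9 - 18126 = -163132/9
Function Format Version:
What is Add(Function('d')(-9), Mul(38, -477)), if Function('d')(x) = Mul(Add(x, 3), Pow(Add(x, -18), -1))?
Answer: Rational(-163132, 9) ≈ -18126.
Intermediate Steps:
Function('d')(x) = Mul(Pow(Add(-18, x), -1), Add(3, x)) (Function('d')(x) = Mul(Add(3, x), Pow(Add(-18, x), -1)) = Mul(Pow(Add(-18, x), -1), Add(3, x)))
Add(Function('d')(-9), Mul(38, -477)) = Add(Mul(Pow(Add(-18, -9), -1), Add(3, -9)), Mul(38, -477)) = Add(Mul(Pow(-27, -1), -6), -18126) = Add(Mul(Rational(-1, 27), -6), -18126) = Add(Rational(2, 9), -18126) = Rational(-163132, 9)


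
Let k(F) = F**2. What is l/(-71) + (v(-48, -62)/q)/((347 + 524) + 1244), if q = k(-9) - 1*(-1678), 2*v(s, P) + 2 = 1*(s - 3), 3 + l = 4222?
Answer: -31391768593/528280470 ≈ -59.423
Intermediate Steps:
l = 4219 (l = -3 + 4222 = 4219)
v(s, P) = -5/2 + s/2 (v(s, P) = -1 + (1*(s - 3))/2 = -1 + (1*(-3 + s))/2 = -1 + (-3 + s)/2 = -1 + (-3/2 + s/2) = -5/2 + s/2)
q = 1759 (q = (-9)**2 - 1*(-1678) = 81 + 1678 = 1759)
l/(-71) + (v(-48, -62)/q)/((347 + 524) + 1244) = 4219/(-71) + ((-5/2 + (1/2)*(-48))/1759)/((347 + 524) + 1244) = 4219*(-1/71) + ((-5/2 - 24)*(1/1759))/(871 + 1244) = -4219/71 - 53/2*1/1759/2115 = -4219/71 - 53/3518*1/2115 = -4219/71 - 53/7440570 = -31391768593/528280470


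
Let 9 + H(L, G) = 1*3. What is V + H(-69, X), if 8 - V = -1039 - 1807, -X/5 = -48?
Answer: 2848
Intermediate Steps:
X = 240 (X = -5*(-48) = 240)
H(L, G) = -6 (H(L, G) = -9 + 1*3 = -9 + 3 = -6)
V = 2854 (V = 8 - (-1039 - 1807) = 8 - 1*(-2846) = 8 + 2846 = 2854)
V + H(-69, X) = 2854 - 6 = 2848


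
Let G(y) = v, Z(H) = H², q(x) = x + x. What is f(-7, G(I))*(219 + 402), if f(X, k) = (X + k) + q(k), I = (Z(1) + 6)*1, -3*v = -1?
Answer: -3726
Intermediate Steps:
q(x) = 2*x
v = ⅓ (v = -⅓*(-1) = ⅓ ≈ 0.33333)
I = 7 (I = (1² + 6)*1 = (1 + 6)*1 = 7*1 = 7)
G(y) = ⅓
f(X, k) = X + 3*k (f(X, k) = (X + k) + 2*k = X + 3*k)
f(-7, G(I))*(219 + 402) = (-7 + 3*(⅓))*(219 + 402) = (-7 + 1)*621 = -6*621 = -3726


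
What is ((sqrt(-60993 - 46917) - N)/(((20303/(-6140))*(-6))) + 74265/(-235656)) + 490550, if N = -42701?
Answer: 785781390290915/1594841256 + 3070*I*sqrt(11990)/20303 ≈ 4.927e+5 + 16.557*I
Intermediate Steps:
((sqrt(-60993 - 46917) - N)/(((20303/(-6140))*(-6))) + 74265/(-235656)) + 490550 = ((sqrt(-60993 - 46917) - 1*(-42701))/(((20303/(-6140))*(-6))) + 74265/(-235656)) + 490550 = ((sqrt(-107910) + 42701)/(((20303*(-1/6140))*(-6))) + 74265*(-1/235656)) + 490550 = ((3*I*sqrt(11990) + 42701)/((-20303/6140*(-6))) - 24755/78552) + 490550 = ((42701 + 3*I*sqrt(11990))/(60909/3070) - 24755/78552) + 490550 = ((42701 + 3*I*sqrt(11990))*(3070/60909) - 24755/78552) + 490550 = ((131092070/60909 + 3070*I*sqrt(11990)/20303) - 24755/78552) + 490550 = (3432012160115/1594841256 + 3070*I*sqrt(11990)/20303) + 490550 = 785781390290915/1594841256 + 3070*I*sqrt(11990)/20303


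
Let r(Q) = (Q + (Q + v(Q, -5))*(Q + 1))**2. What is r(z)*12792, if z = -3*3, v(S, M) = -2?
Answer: 79834872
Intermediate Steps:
z = -9
r(Q) = (Q + (1 + Q)*(-2 + Q))**2 (r(Q) = (Q + (Q - 2)*(Q + 1))**2 = (Q + (-2 + Q)*(1 + Q))**2 = (Q + (1 + Q)*(-2 + Q))**2)
r(z)*12792 = (-2 + (-9)**2)**2*12792 = (-2 + 81)**2*12792 = 79**2*12792 = 6241*12792 = 79834872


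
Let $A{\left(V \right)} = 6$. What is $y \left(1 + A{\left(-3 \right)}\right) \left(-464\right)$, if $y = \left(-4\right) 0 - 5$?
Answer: $16240$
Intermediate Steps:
$y = -5$ ($y = 0 - 5 = -5$)
$y \left(1 + A{\left(-3 \right)}\right) \left(-464\right) = - 5 \left(1 + 6\right) \left(-464\right) = \left(-5\right) 7 \left(-464\right) = \left(-35\right) \left(-464\right) = 16240$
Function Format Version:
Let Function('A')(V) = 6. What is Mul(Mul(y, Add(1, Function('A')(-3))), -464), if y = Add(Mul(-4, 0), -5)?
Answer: 16240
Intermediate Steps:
y = -5 (y = Add(0, -5) = -5)
Mul(Mul(y, Add(1, Function('A')(-3))), -464) = Mul(Mul(-5, Add(1, 6)), -464) = Mul(Mul(-5, 7), -464) = Mul(-35, -464) = 16240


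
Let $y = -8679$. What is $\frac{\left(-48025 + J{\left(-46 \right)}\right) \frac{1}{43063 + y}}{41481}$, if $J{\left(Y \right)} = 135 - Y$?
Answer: $- \frac{1329}{39618964} \approx -3.3545 \cdot 10^{-5}$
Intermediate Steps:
$\frac{\left(-48025 + J{\left(-46 \right)}\right) \frac{1}{43063 + y}}{41481} = \frac{\left(-48025 + \left(135 - -46\right)\right) \frac{1}{43063 - 8679}}{41481} = \frac{-48025 + \left(135 + 46\right)}{34384} \cdot \frac{1}{41481} = \left(-48025 + 181\right) \frac{1}{34384} \cdot \frac{1}{41481} = \left(-47844\right) \frac{1}{34384} \cdot \frac{1}{41481} = \left(- \frac{11961}{8596}\right) \frac{1}{41481} = - \frac{1329}{39618964}$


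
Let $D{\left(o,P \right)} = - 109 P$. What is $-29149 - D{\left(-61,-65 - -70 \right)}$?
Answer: $-28604$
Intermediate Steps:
$-29149 - D{\left(-61,-65 - -70 \right)} = -29149 - - 109 \left(-65 - -70\right) = -29149 - - 109 \left(-65 + 70\right) = -29149 - \left(-109\right) 5 = -29149 - -545 = -29149 + 545 = -28604$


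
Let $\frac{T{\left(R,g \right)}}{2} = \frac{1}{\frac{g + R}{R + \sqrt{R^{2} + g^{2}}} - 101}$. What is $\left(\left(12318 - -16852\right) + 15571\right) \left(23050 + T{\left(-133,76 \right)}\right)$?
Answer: $\frac{172686666610416}{167449} + \frac{268446 \sqrt{65}}{167449} \approx 1.0313 \cdot 10^{9}$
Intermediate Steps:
$T{\left(R,g \right)} = \frac{2}{-101 + \frac{R + g}{R + \sqrt{R^{2} + g^{2}}}}$ ($T{\left(R,g \right)} = \frac{2}{\frac{g + R}{R + \sqrt{R^{2} + g^{2}}} - 101} = \frac{2}{\frac{R + g}{R + \sqrt{R^{2} + g^{2}}} - 101} = \frac{2}{-101 + \frac{R + g}{R + \sqrt{R^{2} + g^{2}}}}$)
$\left(\left(12318 - -16852\right) + 15571\right) \left(23050 + T{\left(-133,76 \right)}\right) = \left(\left(12318 - -16852\right) + 15571\right) \left(23050 + \frac{2 \left(-133 + \sqrt{\left(-133\right)^{2} + 76^{2}}\right)}{76 - 101 \sqrt{\left(-133\right)^{2} + 76^{2}} - -13300}\right) = \left(\left(12318 + 16852\right) + 15571\right) \left(23050 + \frac{2 \left(-133 + \sqrt{17689 + 5776}\right)}{76 - 101 \sqrt{17689 + 5776} + 13300}\right) = \left(29170 + 15571\right) \left(23050 + \frac{2 \left(-133 + \sqrt{23465}\right)}{76 - 101 \sqrt{23465} + 13300}\right) = 44741 \left(23050 + \frac{2 \left(-133 + 19 \sqrt{65}\right)}{76 - 101 \cdot 19 \sqrt{65} + 13300}\right) = 44741 \left(23050 + \frac{2 \left(-133 + 19 \sqrt{65}\right)}{76 - 1919 \sqrt{65} + 13300}\right) = 44741 \left(23050 + \frac{2 \left(-133 + 19 \sqrt{65}\right)}{13376 - 1919 \sqrt{65}}\right) = 1031280050 + \frac{89482 \left(-133 + 19 \sqrt{65}\right)}{13376 - 1919 \sqrt{65}}$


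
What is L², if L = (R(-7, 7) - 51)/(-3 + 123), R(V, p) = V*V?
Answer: 1/3600 ≈ 0.00027778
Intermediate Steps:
R(V, p) = V²
L = -1/60 (L = ((-7)² - 51)/(-3 + 123) = (49 - 51)/120 = -2*1/120 = -1/60 ≈ -0.016667)
L² = (-1/60)² = 1/3600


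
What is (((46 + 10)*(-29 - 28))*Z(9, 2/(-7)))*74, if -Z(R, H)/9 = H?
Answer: -607392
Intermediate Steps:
Z(R, H) = -9*H
(((46 + 10)*(-29 - 28))*Z(9, 2/(-7)))*74 = (((46 + 10)*(-29 - 28))*(-18/(-7)))*74 = ((56*(-57))*(-18*(-1)/7))*74 = -(-28728)*(-2)/7*74 = -3192*18/7*74 = -8208*74 = -607392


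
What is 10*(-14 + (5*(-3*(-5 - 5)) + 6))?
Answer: 1420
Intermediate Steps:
10*(-14 + (5*(-3*(-5 - 5)) + 6)) = 10*(-14 + (5*(-3*(-10)) + 6)) = 10*(-14 + (5*30 + 6)) = 10*(-14 + (150 + 6)) = 10*(-14 + 156) = 10*142 = 1420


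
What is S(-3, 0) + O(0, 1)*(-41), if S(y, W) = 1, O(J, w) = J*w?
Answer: 1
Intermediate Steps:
S(-3, 0) + O(0, 1)*(-41) = 1 + (0*1)*(-41) = 1 + 0*(-41) = 1 + 0 = 1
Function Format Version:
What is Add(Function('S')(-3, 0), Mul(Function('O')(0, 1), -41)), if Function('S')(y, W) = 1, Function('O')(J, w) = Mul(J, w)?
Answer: 1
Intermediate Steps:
Add(Function('S')(-3, 0), Mul(Function('O')(0, 1), -41)) = Add(1, Mul(Mul(0, 1), -41)) = Add(1, Mul(0, -41)) = Add(1, 0) = 1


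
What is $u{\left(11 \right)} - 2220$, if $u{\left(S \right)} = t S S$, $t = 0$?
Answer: $-2220$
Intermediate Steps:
$u{\left(S \right)} = 0$ ($u{\left(S \right)} = 0 S S = 0 S = 0$)
$u{\left(11 \right)} - 2220 = 0 - 2220 = -2220$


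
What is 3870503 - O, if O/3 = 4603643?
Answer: -9940426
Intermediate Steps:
O = 13810929 (O = 3*4603643 = 13810929)
3870503 - O = 3870503 - 1*13810929 = 3870503 - 13810929 = -9940426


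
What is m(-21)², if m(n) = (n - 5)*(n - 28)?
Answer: 1623076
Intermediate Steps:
m(n) = (-28 + n)*(-5 + n) (m(n) = (-5 + n)*(-28 + n) = (-28 + n)*(-5 + n))
m(-21)² = (140 + (-21)² - 33*(-21))² = (140 + 441 + 693)² = 1274² = 1623076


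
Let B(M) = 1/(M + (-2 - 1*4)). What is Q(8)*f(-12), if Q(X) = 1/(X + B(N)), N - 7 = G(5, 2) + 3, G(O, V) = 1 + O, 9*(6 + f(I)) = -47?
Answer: -1010/729 ≈ -1.3855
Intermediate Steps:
f(I) = -101/9 (f(I) = -6 + (⅑)*(-47) = -6 - 47/9 = -101/9)
N = 16 (N = 7 + ((1 + 5) + 3) = 7 + (6 + 3) = 7 + 9 = 16)
B(M) = 1/(-6 + M) (B(M) = 1/(M + (-2 - 4)) = 1/(M - 6) = 1/(-6 + M))
Q(X) = 1/(⅒ + X) (Q(X) = 1/(X + 1/(-6 + 16)) = 1/(X + 1/10) = 1/(X + ⅒) = 1/(⅒ + X))
Q(8)*f(-12) = (10/(1 + 10*8))*(-101/9) = (10/(1 + 80))*(-101/9) = (10/81)*(-101/9) = -1010/729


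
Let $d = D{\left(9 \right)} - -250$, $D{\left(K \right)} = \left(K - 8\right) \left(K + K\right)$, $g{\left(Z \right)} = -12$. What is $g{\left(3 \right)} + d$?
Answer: $256$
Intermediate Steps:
$D{\left(K \right)} = 2 K \left(-8 + K\right)$ ($D{\left(K \right)} = \left(-8 + K\right) 2 K = 2 K \left(-8 + K\right)$)
$d = 268$ ($d = 2 \cdot 9 \left(-8 + 9\right) - -250 = 2 \cdot 9 \cdot 1 + 250 = 18 + 250 = 268$)
$g{\left(3 \right)} + d = -12 + 268 = 256$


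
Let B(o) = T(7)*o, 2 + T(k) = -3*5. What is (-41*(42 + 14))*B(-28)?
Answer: -1092896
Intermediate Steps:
T(k) = -17 (T(k) = -2 - 3*5 = -2 - 15 = -17)
B(o) = -17*o
(-41*(42 + 14))*B(-28) = (-41*(42 + 14))*(-17*(-28)) = -41*56*476 = -2296*476 = -1092896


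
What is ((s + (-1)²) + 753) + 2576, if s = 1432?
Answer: 4762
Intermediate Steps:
((s + (-1)²) + 753) + 2576 = ((1432 + (-1)²) + 753) + 2576 = ((1432 + 1) + 753) + 2576 = (1433 + 753) + 2576 = 2186 + 2576 = 4762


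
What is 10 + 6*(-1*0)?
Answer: 10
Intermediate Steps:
10 + 6*(-1*0) = 10 + 6*0 = 10 + 0 = 10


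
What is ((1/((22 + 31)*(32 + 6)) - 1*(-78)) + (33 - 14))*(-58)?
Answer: -5665411/1007 ≈ -5626.0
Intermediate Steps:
((1/((22 + 31)*(32 + 6)) - 1*(-78)) + (33 - 14))*(-58) = ((1/(53*38) + 78) + 19)*(-58) = ((1/2014 + 78) + 19)*(-58) = (157093/2014 + 19)*(-58) = (195359/2014)*(-58) = -5665411/1007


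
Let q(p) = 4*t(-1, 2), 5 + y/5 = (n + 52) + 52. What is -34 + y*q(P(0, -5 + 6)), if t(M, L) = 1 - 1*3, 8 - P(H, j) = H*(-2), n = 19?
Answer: -4754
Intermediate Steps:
P(H, j) = 8 + 2*H (P(H, j) = 8 - H*(-2) = 8 - (-2)*H = 8 + 2*H)
y = 590 (y = -25 + 5*((19 + 52) + 52) = -25 + 5*(71 + 52) = -25 + 5*123 = -25 + 615 = 590)
t(M, L) = -2 (t(M, L) = 1 - 3 = -2)
q(p) = -8 (q(p) = 4*(-2) = -8)
-34 + y*q(P(0, -5 + 6)) = -34 + 590*(-8) = -34 - 4720 = -4754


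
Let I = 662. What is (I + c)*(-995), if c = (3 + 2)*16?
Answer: -738290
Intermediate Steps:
c = 80 (c = 5*16 = 80)
(I + c)*(-995) = (662 + 80)*(-995) = 742*(-995) = -738290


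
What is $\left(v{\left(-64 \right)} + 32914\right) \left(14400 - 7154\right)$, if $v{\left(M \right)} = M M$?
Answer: $268174460$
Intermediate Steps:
$v{\left(M \right)} = M^{2}$
$\left(v{\left(-64 \right)} + 32914\right) \left(14400 - 7154\right) = \left(\left(-64\right)^{2} + 32914\right) \left(14400 - 7154\right) = \left(4096 + 32914\right) 7246 = 37010 \cdot 7246 = 268174460$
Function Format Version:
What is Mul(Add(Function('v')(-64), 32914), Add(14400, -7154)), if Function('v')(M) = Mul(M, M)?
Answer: 268174460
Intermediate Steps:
Function('v')(M) = Pow(M, 2)
Mul(Add(Function('v')(-64), 32914), Add(14400, -7154)) = Mul(Add(Pow(-64, 2), 32914), Add(14400, -7154)) = Mul(Add(4096, 32914), 7246) = Mul(37010, 7246) = 268174460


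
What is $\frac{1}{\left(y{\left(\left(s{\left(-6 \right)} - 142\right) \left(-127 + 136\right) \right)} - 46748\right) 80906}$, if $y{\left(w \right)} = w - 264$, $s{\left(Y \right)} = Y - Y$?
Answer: $- \frac{1}{3906950740} \approx -2.5595 \cdot 10^{-10}$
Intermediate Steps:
$s{\left(Y \right)} = 0$
$y{\left(w \right)} = -264 + w$
$\frac{1}{\left(y{\left(\left(s{\left(-6 \right)} - 142\right) \left(-127 + 136\right) \right)} - 46748\right) 80906} = \frac{1}{\left(\left(-264 + \left(0 - 142\right) \left(-127 + 136\right)\right) - 46748\right) 80906} = \frac{1}{\left(-264 - 1278\right) - 46748} \cdot \frac{1}{80906} = \frac{1}{-1542 - 46748} \cdot \frac{1}{80906} = \frac{1}{-48290} \cdot \frac{1}{80906} = \left(- \frac{1}{48290}\right) \frac{1}{80906} = - \frac{1}{3906950740}$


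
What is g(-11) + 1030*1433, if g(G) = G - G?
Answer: 1475990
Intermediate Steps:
g(G) = 0
g(-11) + 1030*1433 = 0 + 1030*1433 = 0 + 1475990 = 1475990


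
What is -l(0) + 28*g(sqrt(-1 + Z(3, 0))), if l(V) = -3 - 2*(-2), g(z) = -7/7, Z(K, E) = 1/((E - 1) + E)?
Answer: -29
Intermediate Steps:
Z(K, E) = 1/(-1 + 2*E) (Z(K, E) = 1/((-1 + E) + E) = 1/(-1 + 2*E))
g(z) = -1 (g(z) = -7*1/7 = -1)
l(V) = 1 (l(V) = -3 + 4 = 1)
-l(0) + 28*g(sqrt(-1 + Z(3, 0))) = -1*1 + 28*(-1) = -1 - 28 = -29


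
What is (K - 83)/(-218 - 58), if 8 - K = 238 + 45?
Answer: 179/138 ≈ 1.2971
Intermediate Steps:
K = -275 (K = 8 - (238 + 45) = 8 - 1*283 = 8 - 283 = -275)
(K - 83)/(-218 - 58) = (-275 - 83)/(-218 - 58) = -358/(-276) = -358*(-1/276) = 179/138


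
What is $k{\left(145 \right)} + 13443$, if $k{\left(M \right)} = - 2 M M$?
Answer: $-28607$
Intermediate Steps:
$k{\left(M \right)} = - 2 M^{2}$
$k{\left(145 \right)} + 13443 = - 2 \cdot 145^{2} + 13443 = \left(-2\right) 21025 + 13443 = -42050 + 13443 = -28607$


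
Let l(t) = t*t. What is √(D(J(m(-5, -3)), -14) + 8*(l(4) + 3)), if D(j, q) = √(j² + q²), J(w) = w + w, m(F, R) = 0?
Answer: √166 ≈ 12.884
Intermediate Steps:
l(t) = t²
J(w) = 2*w
√(D(J(m(-5, -3)), -14) + 8*(l(4) + 3)) = √(√((2*0)² + (-14)²) + 8*(4² + 3)) = √(√(0² + 196) + 8*(16 + 3)) = √(√(0 + 196) + 8*19) = √(√196 + 152) = √(14 + 152) = √166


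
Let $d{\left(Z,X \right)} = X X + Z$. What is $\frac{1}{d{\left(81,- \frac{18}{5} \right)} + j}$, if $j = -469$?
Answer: $- \frac{25}{9376} \approx -0.0026664$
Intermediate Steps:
$d{\left(Z,X \right)} = Z + X^{2}$ ($d{\left(Z,X \right)} = X^{2} + Z = Z + X^{2}$)
$\frac{1}{d{\left(81,- \frac{18}{5} \right)} + j} = \frac{1}{\left(81 + \left(- \frac{18}{5}\right)^{2}\right) - 469} = \frac{1}{\left(81 + \frac{324}{25}\right) - 469} = \frac{1}{\frac{2349}{25} - 469} = \frac{1}{- \frac{9376}{25}} = - \frac{25}{9376}$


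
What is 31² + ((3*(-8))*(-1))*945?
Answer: 23641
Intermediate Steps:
31² + ((3*(-8))*(-1))*945 = 961 - 24*(-1)*945 = 961 + 24*945 = 961 + 22680 = 23641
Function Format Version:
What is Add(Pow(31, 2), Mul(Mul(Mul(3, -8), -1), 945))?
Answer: 23641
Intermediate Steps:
Add(Pow(31, 2), Mul(Mul(Mul(3, -8), -1), 945)) = Add(961, Mul(Mul(-24, -1), 945)) = Add(961, Mul(24, 945)) = Add(961, 22680) = 23641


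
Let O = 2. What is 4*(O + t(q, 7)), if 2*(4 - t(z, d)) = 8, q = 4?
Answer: 8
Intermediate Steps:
t(z, d) = 0 (t(z, d) = 4 - 1/2*8 = 4 - 4 = 0)
4*(O + t(q, 7)) = 4*(2 + 0) = 4*2 = 8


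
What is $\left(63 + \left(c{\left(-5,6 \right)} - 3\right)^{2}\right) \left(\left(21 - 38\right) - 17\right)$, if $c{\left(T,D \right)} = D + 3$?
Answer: $-3366$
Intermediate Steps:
$c{\left(T,D \right)} = 3 + D$
$\left(63 + \left(c{\left(-5,6 \right)} - 3\right)^{2}\right) \left(\left(21 - 38\right) - 17\right) = \left(63 + \left(\left(3 + 6\right) - 3\right)^{2}\right) \left(\left(21 - 38\right) - 17\right) = \left(63 + \left(9 - 3\right)^{2}\right) \left(-17 - 17\right) = \left(63 + 6^{2}\right) \left(-34\right) = \left(63 + 36\right) \left(-34\right) = 99 \left(-34\right) = -3366$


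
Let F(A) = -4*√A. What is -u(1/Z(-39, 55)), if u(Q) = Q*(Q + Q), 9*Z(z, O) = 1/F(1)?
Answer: -2592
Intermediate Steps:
Z(z, O) = -1/36 (Z(z, O) = 1/(9*((-4*√1))) = 1/(9*((-4*1))) = (⅑)/(-4) = (⅑)*(-¼) = -1/36)
u(Q) = 2*Q² (u(Q) = Q*(2*Q) = 2*Q²)
-u(1/Z(-39, 55)) = -2*(1/(-1/36))² = -2*(-36)² = -2*1296 = -1*2592 = -2592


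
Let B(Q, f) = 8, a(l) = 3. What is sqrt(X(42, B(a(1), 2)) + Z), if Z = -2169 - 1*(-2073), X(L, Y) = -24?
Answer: 2*I*sqrt(30) ≈ 10.954*I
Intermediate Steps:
Z = -96 (Z = -2169 + 2073 = -96)
sqrt(X(42, B(a(1), 2)) + Z) = sqrt(-24 - 96) = sqrt(-120) = 2*I*sqrt(30)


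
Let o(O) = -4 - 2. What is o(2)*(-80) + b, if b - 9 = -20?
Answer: 469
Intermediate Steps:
b = -11 (b = 9 - 20 = -11)
o(O) = -6
o(2)*(-80) + b = -6*(-80) - 11 = 480 - 11 = 469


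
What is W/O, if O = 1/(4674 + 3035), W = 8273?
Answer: 63776557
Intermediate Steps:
O = 1/7709 ≈ 0.00012972
W/O = 8273/(1/7709) = 8273*7709 = 63776557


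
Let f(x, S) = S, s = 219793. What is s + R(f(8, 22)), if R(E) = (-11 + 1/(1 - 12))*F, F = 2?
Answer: 2417479/11 ≈ 2.1977e+5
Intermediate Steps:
R(E) = -244/11 (R(E) = (-11 + 1/(1 - 12))*2 = (-11 + 1/(-11))*2 = (-11 - 1/11)*2 = -122/11*2 = -244/11)
s + R(f(8, 22)) = 219793 - 244/11 = 2417479/11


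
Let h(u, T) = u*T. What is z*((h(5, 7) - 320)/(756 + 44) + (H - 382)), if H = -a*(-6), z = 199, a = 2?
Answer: -11792143/160 ≈ -73701.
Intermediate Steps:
H = 12 (H = -1*2*(-6) = -2*(-6) = 12)
h(u, T) = T*u
z*((h(5, 7) - 320)/(756 + 44) + (H - 382)) = 199*((7*5 - 320)/(756 + 44) + (12 - 382)) = 199*((35 - 320)/800 - 370) = 199*(-285*1/800 - 370) = 199*(-57/160 - 370) = 199*(-59257/160) = -11792143/160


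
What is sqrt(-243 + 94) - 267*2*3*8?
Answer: -12816 + I*sqrt(149) ≈ -12816.0 + 12.207*I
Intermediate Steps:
sqrt(-243 + 94) - 267*2*3*8 = sqrt(-149) - 1602*8 = I*sqrt(149) - 267*48 = I*sqrt(149) - 12816 = -12816 + I*sqrt(149)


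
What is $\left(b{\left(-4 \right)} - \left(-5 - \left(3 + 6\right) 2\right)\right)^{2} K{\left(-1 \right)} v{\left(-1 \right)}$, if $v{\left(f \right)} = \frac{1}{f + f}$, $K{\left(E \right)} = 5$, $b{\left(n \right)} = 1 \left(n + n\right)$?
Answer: $- \frac{1125}{2} \approx -562.5$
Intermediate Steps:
$b{\left(n \right)} = 2 n$ ($b{\left(n \right)} = 1 \cdot 2 n = 2 n$)
$v{\left(f \right)} = \frac{1}{2 f}$
$\left(b{\left(-4 \right)} - \left(-5 - \left(3 + 6\right) 2\right)\right)^{2} K{\left(-1 \right)} v{\left(-1 \right)} = \left(2 \left(-4\right) - \left(-5 - \left(3 + 6\right) 2\right)\right)^{2} \cdot 5 \frac{1}{2 \left(-1\right)} = \left(-8 + \left(9 \cdot 2 + 5\right)\right)^{2} \cdot 5 \cdot \frac{1}{2} \left(-1\right) = \left(-8 + \left(18 + 5\right)\right)^{2} \cdot 5 \left(- \frac{1}{2}\right) = \left(-8 + 23\right)^{2} \cdot 5 \left(- \frac{1}{2}\right) = 15^{2} \cdot 5 \left(- \frac{1}{2}\right) = 225 \cdot 5 \left(- \frac{1}{2}\right) = 1125 \left(- \frac{1}{2}\right) = - \frac{1125}{2}$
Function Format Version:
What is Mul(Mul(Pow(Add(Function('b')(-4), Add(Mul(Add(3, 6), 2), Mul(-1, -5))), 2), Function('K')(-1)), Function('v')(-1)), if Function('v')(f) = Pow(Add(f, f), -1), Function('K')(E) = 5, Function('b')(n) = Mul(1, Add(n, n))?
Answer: Rational(-1125, 2) ≈ -562.50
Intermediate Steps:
Function('b')(n) = Mul(2, n) (Function('b')(n) = Mul(1, Mul(2, n)) = Mul(2, n))
Function('v')(f) = Mul(Rational(1, 2), Pow(f, -1)) (Function('v')(f) = Pow(Mul(2, f), -1) = Mul(Rational(1, 2), Pow(f, -1)))
Mul(Mul(Pow(Add(Function('b')(-4), Add(Mul(Add(3, 6), 2), Mul(-1, -5))), 2), Function('K')(-1)), Function('v')(-1)) = Mul(Mul(Pow(Add(Mul(2, -4), Add(Mul(Add(3, 6), 2), Mul(-1, -5))), 2), 5), Mul(Rational(1, 2), Pow(-1, -1))) = Mul(Mul(Pow(Add(-8, Add(Mul(9, 2), 5)), 2), 5), Mul(Rational(1, 2), -1)) = Mul(Mul(Pow(Add(-8, Add(18, 5)), 2), 5), Rational(-1, 2)) = Mul(Mul(Pow(Add(-8, 23), 2), 5), Rational(-1, 2)) = Mul(Mul(Pow(15, 2), 5), Rational(-1, 2)) = Mul(Mul(225, 5), Rational(-1, 2)) = Mul(1125, Rational(-1, 2)) = Rational(-1125, 2)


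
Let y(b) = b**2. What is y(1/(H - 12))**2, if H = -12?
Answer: 1/331776 ≈ 3.0141e-6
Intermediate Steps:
y(1/(H - 12))**2 = ((1/(-12 - 12))**2)**2 = ((1/(-24))**2)**2 = ((-1/24)**2)**2 = (1/576)**2 = 1/331776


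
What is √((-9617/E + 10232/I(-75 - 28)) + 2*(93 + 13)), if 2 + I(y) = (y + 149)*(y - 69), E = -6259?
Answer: √130189699616878803/24766863 ≈ 14.569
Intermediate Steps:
I(y) = -2 + (-69 + y)*(149 + y) (I(y) = -2 + (y + 149)*(y - 69) = -2 + (149 + y)*(-69 + y) = -2 + (-69 + y)*(149 + y))
√((-9617/E + 10232/I(-75 - 28)) + 2*(93 + 13)) = √((-9617/(-6259) + 10232/(-10283 + (-75 - 28)² + 80*(-75 - 28))) + 2*(93 + 13)) = √((-9617*(-1/6259) + 10232/(-10283 + (-103)² + 80*(-103))) + 2*106) = √((9617/6259 + 10232/(-10283 + 10609 - 8240)) + 212) = √((9617/6259 + 10232/(-7914)) + 212) = √((9617/6259 + 10232*(-1/7914)) + 212) = √((9617/6259 - 5116/3957) + 212) = √(6033425/24766863 + 212) = √(5256608381/24766863) = √130189699616878803/24766863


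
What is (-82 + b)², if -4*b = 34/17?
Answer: 27225/4 ≈ 6806.3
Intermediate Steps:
b = -½ (b = -17/(2*17) = -¼*2 = -½ ≈ -0.50000)
(-82 + b)² = (-82 - ½)² = (-165/2)² = 27225/4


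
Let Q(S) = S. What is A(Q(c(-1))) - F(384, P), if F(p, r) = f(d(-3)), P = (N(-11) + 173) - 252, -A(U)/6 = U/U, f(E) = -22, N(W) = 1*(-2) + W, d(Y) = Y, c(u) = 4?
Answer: 16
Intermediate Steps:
N(W) = -2 + W
A(U) = -6 (A(U) = -6*U/U = -6*1 = -6)
P = -92 (P = ((-2 - 11) + 173) - 252 = (-13 + 173) - 252 = 160 - 252 = -92)
F(p, r) = -22
A(Q(c(-1))) - F(384, P) = -6 - 1*(-22) = -6 + 22 = 16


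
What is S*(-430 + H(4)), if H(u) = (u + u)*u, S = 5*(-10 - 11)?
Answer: 41790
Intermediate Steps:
S = -105 (S = 5*(-21) = -105)
H(u) = 2*u² (H(u) = (2*u)*u = 2*u²)
S*(-430 + H(4)) = -105*(-430 + 2*4²) = -105*(-430 + 2*16) = -105*(-430 + 32) = -105*(-398) = 41790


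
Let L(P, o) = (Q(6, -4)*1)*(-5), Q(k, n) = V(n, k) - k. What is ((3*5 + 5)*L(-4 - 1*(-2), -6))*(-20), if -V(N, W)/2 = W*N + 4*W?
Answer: -12000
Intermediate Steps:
V(N, W) = -8*W - 2*N*W (V(N, W) = -2*(W*N + 4*W) = -2*(N*W + 4*W) = -2*(4*W + N*W) = -8*W - 2*N*W)
Q(k, n) = -k - 2*k*(4 + n) (Q(k, n) = -2*k*(4 + n) - k = -k - 2*k*(4 + n))
L(P, o) = 30 (L(P, o) = ((6*(-9 - 2*(-4)))*1)*(-5) = ((6*(-9 + 8))*1)*(-5) = ((6*(-1))*1)*(-5) = -6*1*(-5) = -6*(-5) = 30)
((3*5 + 5)*L(-4 - 1*(-2), -6))*(-20) = ((3*5 + 5)*30)*(-20) = ((15 + 5)*30)*(-20) = (20*30)*(-20) = 600*(-20) = -12000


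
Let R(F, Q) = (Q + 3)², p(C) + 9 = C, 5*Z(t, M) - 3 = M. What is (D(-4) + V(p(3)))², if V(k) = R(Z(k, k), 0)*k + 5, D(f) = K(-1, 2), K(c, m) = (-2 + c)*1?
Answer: 2704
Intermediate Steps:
Z(t, M) = ⅗ + M/5
p(C) = -9 + C
K(c, m) = -2 + c
D(f) = -3 (D(f) = -2 - 1 = -3)
R(F, Q) = (3 + Q)²
V(k) = 5 + 9*k (V(k) = (3 + 0)²*k + 5 = 3²*k + 5 = 9*k + 5 = 5 + 9*k)
(D(-4) + V(p(3)))² = (-3 + (5 + 9*(-9 + 3)))² = (-3 + (5 + 9*(-6)))² = (-3 + (5 - 54))² = (-3 - 49)² = (-52)² = 2704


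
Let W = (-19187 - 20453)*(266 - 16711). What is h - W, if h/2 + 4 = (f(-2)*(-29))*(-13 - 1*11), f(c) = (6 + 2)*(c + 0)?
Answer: -651902080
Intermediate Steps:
f(c) = 8*c
h = -22280 (h = -8 + 2*(((8*(-2))*(-29))*(-13 - 1*11)) = -8 + 2*((-16*(-29))*(-13 - 11)) = -8 + 2*(464*(-24)) = -8 + 2*(-11136) = -8 - 22272 = -22280)
W = 651879800 (W = -39640*(-16445) = 651879800)
h - W = -22280 - 1*651879800 = -22280 - 651879800 = -651902080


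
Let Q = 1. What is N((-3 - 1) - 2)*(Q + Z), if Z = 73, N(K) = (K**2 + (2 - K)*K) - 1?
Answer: -962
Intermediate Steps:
N(K) = -1 + K**2 + K*(2 - K) (N(K) = (K**2 + K*(2 - K)) - 1 = -1 + K**2 + K*(2 - K))
N((-3 - 1) - 2)*(Q + Z) = (-1 + 2*((-3 - 1) - 2))*(1 + 73) = (-1 + 2*(-4 - 2))*74 = (-1 + 2*(-6))*74 = (-1 - 12)*74 = -13*74 = -962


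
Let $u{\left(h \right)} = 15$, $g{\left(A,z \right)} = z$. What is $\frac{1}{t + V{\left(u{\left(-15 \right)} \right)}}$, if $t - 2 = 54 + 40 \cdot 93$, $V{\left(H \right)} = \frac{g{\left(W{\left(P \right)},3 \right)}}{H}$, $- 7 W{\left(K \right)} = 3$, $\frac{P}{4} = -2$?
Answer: $\frac{5}{18881} \approx 0.00026482$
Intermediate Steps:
$P = -8$ ($P = 4 \left(-2\right) = -8$)
$W{\left(K \right)} = - \frac{3}{7}$ ($W{\left(K \right)} = \left(- \frac{1}{7}\right) 3 = - \frac{3}{7}$)
$V{\left(H \right)} = \frac{3}{H}$
$t = 3776$ ($t = 2 + \left(54 + 40 \cdot 93\right) = 2 + \left(54 + 3720\right) = 2 + 3774 = 3776$)
$\frac{1}{t + V{\left(u{\left(-15 \right)} \right)}} = \frac{1}{3776 + \frac{3}{15}} = \frac{1}{3776 + 3 \cdot \frac{1}{15}} = \frac{1}{3776 + \frac{1}{5}} = \frac{1}{\frac{18881}{5}} = \frac{5}{18881}$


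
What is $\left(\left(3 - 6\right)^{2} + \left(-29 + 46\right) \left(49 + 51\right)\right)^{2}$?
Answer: $2920681$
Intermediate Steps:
$\left(\left(3 - 6\right)^{2} + \left(-29 + 46\right) \left(49 + 51\right)\right)^{2} = \left(\left(-3\right)^{2} + 17 \cdot 100\right)^{2} = \left(9 + 1700\right)^{2} = 1709^{2} = 2920681$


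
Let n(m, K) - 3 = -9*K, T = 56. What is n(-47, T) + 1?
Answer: -500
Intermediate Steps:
n(m, K) = 3 - 9*K
n(-47, T) + 1 = (3 - 9*56) + 1 = (3 - 504) + 1 = -501 + 1 = -500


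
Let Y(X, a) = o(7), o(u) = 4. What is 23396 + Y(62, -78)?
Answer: 23400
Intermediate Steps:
Y(X, a) = 4
23396 + Y(62, -78) = 23396 + 4 = 23400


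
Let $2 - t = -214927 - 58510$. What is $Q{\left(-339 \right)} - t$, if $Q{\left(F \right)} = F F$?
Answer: $-158518$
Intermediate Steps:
$t = 273439$ ($t = 2 - \left(-214927 - 58510\right) = 2 - -273437 = 2 + 273437 = 273439$)
$Q{\left(F \right)} = F^{2}$
$Q{\left(-339 \right)} - t = \left(-339\right)^{2} - 273439 = 114921 - 273439 = -158518$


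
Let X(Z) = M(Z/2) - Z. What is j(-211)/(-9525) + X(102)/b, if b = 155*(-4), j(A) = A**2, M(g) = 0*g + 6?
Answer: -1334431/295275 ≈ -4.5193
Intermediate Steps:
M(g) = 6 (M(g) = 0 + 6 = 6)
X(Z) = 6 - Z
b = -620
j(-211)/(-9525) + X(102)/b = (-211)**2/(-9525) + (6 - 1*102)/(-620) = 44521*(-1/9525) + (6 - 102)*(-1/620) = -44521/9525 - 96*(-1/620) = -44521/9525 + 24/155 = -1334431/295275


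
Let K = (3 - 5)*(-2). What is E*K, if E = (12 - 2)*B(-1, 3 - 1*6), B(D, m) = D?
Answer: -40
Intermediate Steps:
K = 4 (K = -2*(-2) = 4)
E = -10 (E = (12 - 2)*(-1) = 10*(-1) = -10)
E*K = -10*4 = -40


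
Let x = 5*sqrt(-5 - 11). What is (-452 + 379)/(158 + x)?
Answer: -5767/12682 + 365*I/6341 ≈ -0.45474 + 0.057562*I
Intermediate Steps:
x = 20*I (x = 5*sqrt(-16) = 5*(4*I) = 20*I ≈ 20.0*I)
(-452 + 379)/(158 + x) = (-452 + 379)/(158 + 20*I) = -73*(158 - 20*I)/25364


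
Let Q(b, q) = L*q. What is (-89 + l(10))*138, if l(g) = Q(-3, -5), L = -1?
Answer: -11592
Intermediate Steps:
Q(b, q) = -q
l(g) = 5 (l(g) = -1*(-5) = 5)
(-89 + l(10))*138 = (-89 + 5)*138 = -84*138 = -11592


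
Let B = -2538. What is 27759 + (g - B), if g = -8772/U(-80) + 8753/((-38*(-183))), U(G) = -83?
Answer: 17548610041/577182 ≈ 30404.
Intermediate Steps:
g = 61726987/577182 (g = -8772/(-83) + 8753/((-38*(-183))) = -8772*(-1/83) + 8753/6954 = 8772/83 + 8753*(1/6954) = 8772/83 + 8753/6954 = 61726987/577182 ≈ 106.95)
27759 + (g - B) = 27759 + (61726987/577182 - 1*(-2538)) = 27759 + (61726987/577182 + 2538) = 27759 + 1526614903/577182 = 17548610041/577182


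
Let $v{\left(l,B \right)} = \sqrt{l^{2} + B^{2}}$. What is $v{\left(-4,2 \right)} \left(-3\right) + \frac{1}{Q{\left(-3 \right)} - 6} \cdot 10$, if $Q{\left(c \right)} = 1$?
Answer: $-2 - 6 \sqrt{5} \approx -15.416$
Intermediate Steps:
$v{\left(l,B \right)} = \sqrt{B^{2} + l^{2}}$
$v{\left(-4,2 \right)} \left(-3\right) + \frac{1}{Q{\left(-3 \right)} - 6} \cdot 10 = \sqrt{2^{2} + \left(-4\right)^{2}} \left(-3\right) + \frac{1}{1 - 6} \cdot 10 = \sqrt{4 + 16} \left(-3\right) + \frac{1}{-5} \cdot 10 = \sqrt{20} \left(-3\right) - 2 = 2 \sqrt{5} \left(-3\right) - 2 = - 6 \sqrt{5} - 2 = -2 - 6 \sqrt{5}$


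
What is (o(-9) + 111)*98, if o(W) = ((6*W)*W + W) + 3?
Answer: 57918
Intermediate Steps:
o(W) = 3 + W + 6*W² (o(W) = (6*W² + W) + 3 = (W + 6*W²) + 3 = 3 + W + 6*W²)
(o(-9) + 111)*98 = ((3 - 9 + 6*(-9)²) + 111)*98 = ((3 - 9 + 6*81) + 111)*98 = ((3 - 9 + 486) + 111)*98 = (480 + 111)*98 = 591*98 = 57918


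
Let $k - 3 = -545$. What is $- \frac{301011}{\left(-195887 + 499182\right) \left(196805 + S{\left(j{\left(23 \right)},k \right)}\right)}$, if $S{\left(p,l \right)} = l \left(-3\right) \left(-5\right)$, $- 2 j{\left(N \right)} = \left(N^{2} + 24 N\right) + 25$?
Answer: $- \frac{301011}{57224184125} \approx -5.2602 \cdot 10^{-6}$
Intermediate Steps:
$k = -542$ ($k = 3 - 545 = -542$)
$j{\left(N \right)} = - \frac{25}{2} - 12 N - \frac{N^{2}}{2}$ ($j{\left(N \right)} = - \frac{\left(N^{2} + 24 N\right) + 25}{2} = - \frac{25 + N^{2} + 24 N}{2} = - \frac{25}{2} - 12 N - \frac{N^{2}}{2}$)
$S{\left(p,l \right)} = 15 l$ ($S{\left(p,l \right)} = - 3 l \left(-5\right) = 15 l$)
$- \frac{301011}{\left(-195887 + 499182\right) \left(196805 + S{\left(j{\left(23 \right)},k \right)}\right)} = - \frac{301011}{\left(-195887 + 499182\right) \left(196805 + 15 \left(-542\right)\right)} = - \frac{301011}{303295 \left(196805 - 8130\right)} = - \frac{301011}{303295 \cdot 188675} = - \frac{301011}{57224184125}$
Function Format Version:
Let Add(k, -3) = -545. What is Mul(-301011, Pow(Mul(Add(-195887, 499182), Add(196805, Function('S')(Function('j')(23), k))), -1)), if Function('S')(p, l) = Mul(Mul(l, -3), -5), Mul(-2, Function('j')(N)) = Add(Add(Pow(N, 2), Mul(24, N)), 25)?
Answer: Rational(-301011, 57224184125) ≈ -5.2602e-6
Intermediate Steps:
k = -542 (k = Add(3, -545) = -542)
Function('j')(N) = Add(Rational(-25, 2), Mul(-12, N), Mul(Rational(-1, 2), Pow(N, 2))) (Function('j')(N) = Mul(Rational(-1, 2), Add(Add(Pow(N, 2), Mul(24, N)), 25)) = Mul(Rational(-1, 2), Add(25, Pow(N, 2), Mul(24, N))) = Add(Rational(-25, 2), Mul(-12, N), Mul(Rational(-1, 2), Pow(N, 2))))
Function('S')(p, l) = Mul(15, l) (Function('S')(p, l) = Mul(Mul(-3, l), -5) = Mul(15, l))
Mul(-301011, Pow(Mul(Add(-195887, 499182), Add(196805, Function('S')(Function('j')(23), k))), -1)) = Mul(-301011, Pow(Mul(Add(-195887, 499182), Add(196805, Mul(15, -542))), -1)) = Mul(-301011, Pow(Mul(303295, Add(196805, -8130)), -1)) = Mul(-301011, Pow(Mul(303295, 188675), -1)) = Mul(-301011, Pow(57224184125, -1)) = Mul(-301011, Rational(1, 57224184125)) = Rational(-301011, 57224184125)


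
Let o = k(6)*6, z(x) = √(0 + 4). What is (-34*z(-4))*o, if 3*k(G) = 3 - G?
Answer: 408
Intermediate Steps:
k(G) = 1 - G/3 (k(G) = (3 - G)/3 = 1 - G/3)
z(x) = 2 (z(x) = √4 = 2)
o = -6 (o = (1 - ⅓*6)*6 = (1 - 2)*6 = -1*6 = -6)
(-34*z(-4))*o = -34*2*(-6) = -68*(-6) = 408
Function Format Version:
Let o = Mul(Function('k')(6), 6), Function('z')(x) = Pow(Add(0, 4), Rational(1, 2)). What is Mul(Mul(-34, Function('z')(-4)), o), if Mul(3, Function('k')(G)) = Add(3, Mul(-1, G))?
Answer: 408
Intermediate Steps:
Function('k')(G) = Add(1, Mul(Rational(-1, 3), G)) (Function('k')(G) = Mul(Rational(1, 3), Add(3, Mul(-1, G))) = Add(1, Mul(Rational(-1, 3), G)))
Function('z')(x) = 2 (Function('z')(x) = Pow(4, Rational(1, 2)) = 2)
o = -6 (o = Mul(Add(1, Mul(Rational(-1, 3), 6)), 6) = Mul(Add(1, -2), 6) = Mul(-1, 6) = -6)
Mul(Mul(-34, Function('z')(-4)), o) = Mul(Mul(-34, 2), -6) = Mul(-68, -6) = 408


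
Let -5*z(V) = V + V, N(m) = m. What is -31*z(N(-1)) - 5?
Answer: -87/5 ≈ -17.400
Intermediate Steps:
z(V) = -2*V/5 (z(V) = -(V + V)/5 = -2*V/5)
-31*z(N(-1)) - 5 = -(-62)*(-1)/5 - 5 = -31*⅖ - 5 = -62/5 - 5 = -87/5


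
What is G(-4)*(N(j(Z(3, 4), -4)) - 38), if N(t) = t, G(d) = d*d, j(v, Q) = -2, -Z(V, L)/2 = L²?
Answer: -640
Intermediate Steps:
Z(V, L) = -2*L²
G(d) = d²
G(-4)*(N(j(Z(3, 4), -4)) - 38) = (-4)²*(-2 - 38) = 16*(-40) = -640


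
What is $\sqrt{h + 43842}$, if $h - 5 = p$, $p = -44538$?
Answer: $i \sqrt{691} \approx 26.287 i$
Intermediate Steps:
$h = -44533$ ($h = 5 - 44538 = -44533$)
$\sqrt{h + 43842} = \sqrt{-44533 + 43842} = \sqrt{-691} = i \sqrt{691}$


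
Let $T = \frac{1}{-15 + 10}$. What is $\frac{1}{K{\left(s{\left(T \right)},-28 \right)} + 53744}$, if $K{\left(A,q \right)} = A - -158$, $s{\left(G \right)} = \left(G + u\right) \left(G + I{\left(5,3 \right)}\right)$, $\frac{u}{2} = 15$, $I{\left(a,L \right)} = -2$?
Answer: $\frac{25}{1345911} \approx 1.8575 \cdot 10^{-5}$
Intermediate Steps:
$T = - \frac{1}{5}$ ($T = \frac{1}{-5} = - \frac{1}{5} \approx -0.2$)
$u = 30$ ($u = 2 \cdot 15 = 30$)
$s{\left(G \right)} = \left(-2 + G\right) \left(30 + G\right)$ ($s{\left(G \right)} = \left(G + 30\right) \left(G - 2\right) = \left(30 + G\right) \left(-2 + G\right) = \left(-2 + G\right) \left(30 + G\right)$)
$K{\left(A,q \right)} = 158 + A$ ($K{\left(A,q \right)} = A + 158 = 158 + A$)
$\frac{1}{K{\left(s{\left(T \right)},-28 \right)} + 53744} = \frac{1}{\left(158 + \left(-60 + \left(- \frac{1}{5}\right)^{2} + 28 \left(- \frac{1}{5}\right)\right)\right) + 53744} = \frac{1}{\left(158 - \frac{1639}{25}\right) + 53744} = \frac{1}{\frac{2311}{25} + 53744} = \frac{1}{\frac{1345911}{25}} = \frac{25}{1345911}$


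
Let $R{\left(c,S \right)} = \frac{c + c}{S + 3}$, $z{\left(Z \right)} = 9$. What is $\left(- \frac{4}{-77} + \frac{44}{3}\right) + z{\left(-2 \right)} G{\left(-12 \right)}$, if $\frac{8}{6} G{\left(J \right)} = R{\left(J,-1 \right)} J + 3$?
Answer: $\frac{930439}{924} \approx 1007.0$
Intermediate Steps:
$R{\left(c,S \right)} = \frac{2 c}{3 + S}$
$G{\left(J \right)} = \frac{9}{4} + \frac{3 J^{2}}{4}$ ($G{\left(J \right)} = \frac{3 \left(\frac{2 J}{3 - 1} J + 3\right)}{4} = \frac{3 \left(\frac{2 J}{2} J + 3\right)}{4} = \frac{3 \left(2 J \frac{1}{2} J + 3\right)}{4} = \frac{3 \left(J J + 3\right)}{4} = \frac{3 \left(J^{2} + 3\right)}{4} = \frac{3 \left(3 + J^{2}\right)}{4} = \frac{9}{4} + \frac{3 J^{2}}{4}$)
$\left(- \frac{4}{-77} + \frac{44}{3}\right) + z{\left(-2 \right)} G{\left(-12 \right)} = \left(- \frac{4}{-77} + \frac{44}{3}\right) + 9 \left(\frac{9}{4} + \frac{3 \left(-12\right)^{2}}{4}\right) = \left(\left(-4\right) \left(- \frac{1}{77}\right) + 44 \cdot \frac{1}{3}\right) + 9 \left(\frac{9}{4} + \frac{3}{4} \cdot 144\right) = \left(\frac{4}{77} + \frac{44}{3}\right) + 9 \left(\frac{9}{4} + 108\right) = \frac{3400}{231} + 9 \cdot \frac{441}{4} = \frac{3400}{231} + \frac{3969}{4} = \frac{930439}{924}$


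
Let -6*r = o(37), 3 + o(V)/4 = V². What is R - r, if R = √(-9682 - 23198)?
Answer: 2732/3 + 4*I*√2055 ≈ 910.67 + 181.33*I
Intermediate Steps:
o(V) = -12 + 4*V²
R = 4*I*√2055 (R = √(-32880) = 4*I*√2055 ≈ 181.33*I)
r = -2732/3 (r = -(-12 + 4*37²)/6 = -(-12 + 4*1369)/6 = -(-12 + 5476)/6 = -⅙*5464 = -2732/3 ≈ -910.67)
R - r = 4*I*√2055 - 1*(-2732/3) = 4*I*√2055 + 2732/3 = 2732/3 + 4*I*√2055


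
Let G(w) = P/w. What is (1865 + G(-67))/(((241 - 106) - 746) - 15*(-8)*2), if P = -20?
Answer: -124975/24857 ≈ -5.0278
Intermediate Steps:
G(w) = -20/w
(1865 + G(-67))/(((241 - 106) - 746) - 15*(-8)*2) = (1865 - 20/(-67))/(((241 - 106) - 746) - 15*(-8)*2) = (1865 - 20*(-1/67))/((135 - 746) + 120*2) = (1865 + 20/67)/(-611 + 240) = (124975/67)/(-371) = (124975/67)*(-1/371) = -124975/24857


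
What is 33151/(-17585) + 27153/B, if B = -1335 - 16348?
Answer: -1063694638/310955555 ≈ -3.4207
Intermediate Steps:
B = -17683
33151/(-17585) + 27153/B = 33151/(-17585) + 27153/(-17683) = 33151*(-1/17585) + 27153*(-1/17683) = -33151/17585 - 27153/17683 = -1063694638/310955555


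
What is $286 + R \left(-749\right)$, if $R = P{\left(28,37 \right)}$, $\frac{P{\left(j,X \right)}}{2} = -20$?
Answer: $30246$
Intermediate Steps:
$P{\left(j,X \right)} = -40$ ($P{\left(j,X \right)} = 2 \left(-20\right) = -40$)
$R = -40$
$286 + R \left(-749\right) = 286 - -29960 = 286 + 29960 = 30246$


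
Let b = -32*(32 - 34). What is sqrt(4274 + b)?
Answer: 3*sqrt(482) ≈ 65.864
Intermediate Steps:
b = 64 (b = -32*(-2) = 64)
sqrt(4274 + b) = sqrt(4274 + 64) = sqrt(4338) = 3*sqrt(482)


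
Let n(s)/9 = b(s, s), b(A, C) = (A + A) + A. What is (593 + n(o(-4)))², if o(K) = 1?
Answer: 384400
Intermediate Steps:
b(A, C) = 3*A (b(A, C) = 2*A + A = 3*A)
n(s) = 27*s (n(s) = 9*(3*s) = 27*s)
(593 + n(o(-4)))² = (593 + 27*1)² = (593 + 27)² = 620² = 384400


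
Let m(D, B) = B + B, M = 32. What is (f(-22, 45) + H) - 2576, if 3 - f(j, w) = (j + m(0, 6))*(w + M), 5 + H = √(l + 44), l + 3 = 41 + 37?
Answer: -1808 + √119 ≈ -1797.1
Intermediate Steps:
m(D, B) = 2*B
l = 75 (l = -3 + (41 + 37) = -3 + 78 = 75)
H = -5 + √119 (H = -5 + √(75 + 44) = -5 + √119 ≈ 5.9087)
f(j, w) = 3 - (12 + j)*(32 + w) (f(j, w) = 3 - (j + 2*6)*(w + 32) = 3 - (j + 12)*(32 + w) = 3 - (12 + j)*(32 + w))
(f(-22, 45) + H) - 2576 = ((-381 - 32*(-22) - 12*45 - 1*(-22)*45) + (-5 + √119)) - 2576 = ((-381 + 704 - 540 + 990) + (-5 + √119)) - 2576 = (773 + (-5 + √119)) - 2576 = (768 + √119) - 2576 = -1808 + √119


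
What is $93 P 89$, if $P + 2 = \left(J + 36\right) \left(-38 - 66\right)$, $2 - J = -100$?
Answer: $-118808058$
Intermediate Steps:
$J = 102$ ($J = 2 - -100 = 2 + 100 = 102$)
$P = -14354$ ($P = -2 + \left(102 + 36\right) \left(-38 - 66\right) = -2 + 138 \left(-104\right) = -2 - 14352 = -14354$)
$93 P 89 = 93 \left(-14354\right) 89 = \left(-1334922\right) 89 = -118808058$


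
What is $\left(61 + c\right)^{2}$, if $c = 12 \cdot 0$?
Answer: $3721$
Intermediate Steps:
$c = 0$
$\left(61 + c\right)^{2} = \left(61 + 0\right)^{2} = 61^{2} = 3721$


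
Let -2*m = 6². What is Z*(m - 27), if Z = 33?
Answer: -1485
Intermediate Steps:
m = -18 (m = -½*6² = -½*36 = -18)
Z*(m - 27) = 33*(-18 - 27) = 33*(-45) = -1485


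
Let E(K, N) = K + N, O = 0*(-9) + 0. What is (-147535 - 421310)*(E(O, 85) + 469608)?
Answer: -267182514585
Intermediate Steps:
O = 0 (O = 0 + 0 = 0)
(-147535 - 421310)*(E(O, 85) + 469608) = (-147535 - 421310)*((0 + 85) + 469608) = -568845*(85 + 469608) = -568845*469693 = -267182514585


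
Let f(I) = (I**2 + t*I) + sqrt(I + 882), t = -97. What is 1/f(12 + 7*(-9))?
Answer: 2516/18990491 - sqrt(831)/56971473 ≈ 0.00013198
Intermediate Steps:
f(I) = I**2 + sqrt(882 + I) - 97*I (f(I) = (I**2 - 97*I) + sqrt(I + 882) = (I**2 - 97*I) + sqrt(882 + I) = I**2 + sqrt(882 + I) - 97*I)
1/f(12 + 7*(-9)) = 1/((12 + 7*(-9))**2 + sqrt(882 + (12 + 7*(-9))) - 97*(12 + 7*(-9))) = 1/((12 - 63)**2 + sqrt(882 + (12 - 63)) - 97*(12 - 63)) = 1/((-51)**2 + sqrt(882 - 51) - 97*(-51)) = 1/(2601 + sqrt(831) + 4947) = 1/(7548 + sqrt(831))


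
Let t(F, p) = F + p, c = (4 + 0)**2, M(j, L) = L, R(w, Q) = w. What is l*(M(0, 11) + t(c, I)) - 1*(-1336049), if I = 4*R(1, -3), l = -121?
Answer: 1332298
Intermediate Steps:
c = 16 (c = 4**2 = 16)
I = 4 (I = 4*1 = 4)
l*(M(0, 11) + t(c, I)) - 1*(-1336049) = -121*(11 + (16 + 4)) - 1*(-1336049) = -121*(11 + 20) + 1336049 = -121*31 + 1336049 = -3751 + 1336049 = 1332298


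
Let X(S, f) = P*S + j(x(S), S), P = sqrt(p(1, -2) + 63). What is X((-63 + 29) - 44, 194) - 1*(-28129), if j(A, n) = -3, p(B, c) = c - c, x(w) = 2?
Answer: 28126 - 234*sqrt(7) ≈ 27507.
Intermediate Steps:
p(B, c) = 0
P = 3*sqrt(7) (P = sqrt(0 + 63) = sqrt(63) = 3*sqrt(7) ≈ 7.9373)
X(S, f) = -3 + 3*S*sqrt(7) (X(S, f) = (3*sqrt(7))*S - 3 = 3*S*sqrt(7) - 3 = -3 + 3*S*sqrt(7))
X((-63 + 29) - 44, 194) - 1*(-28129) = (-3 + 3*((-63 + 29) - 44)*sqrt(7)) - 1*(-28129) = (-3 + 3*(-34 - 44)*sqrt(7)) + 28129 = (-3 + 3*(-78)*sqrt(7)) + 28129 = (-3 - 234*sqrt(7)) + 28129 = 28126 - 234*sqrt(7)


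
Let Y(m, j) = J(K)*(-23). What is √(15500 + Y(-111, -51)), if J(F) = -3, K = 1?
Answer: √15569 ≈ 124.78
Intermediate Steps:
Y(m, j) = 69 (Y(m, j) = -3*(-23) = 69)
√(15500 + Y(-111, -51)) = √(15500 + 69) = √15569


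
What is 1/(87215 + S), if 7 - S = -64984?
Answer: 1/152206 ≈ 6.5700e-6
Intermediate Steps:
S = 64991 (S = 7 - 1*(-64984) = 7 + 64984 = 64991)
1/(87215 + S) = 1/(87215 + 64991) = 1/152206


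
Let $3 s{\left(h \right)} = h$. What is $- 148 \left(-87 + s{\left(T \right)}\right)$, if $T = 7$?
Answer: $\frac{37592}{3} \approx 12531.0$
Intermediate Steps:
$s{\left(h \right)} = \frac{h}{3}$
$- 148 \left(-87 + s{\left(T \right)}\right) = - 148 \left(-87 + \frac{1}{3} \cdot 7\right) = - 148 \left(-87 + \frac{7}{3}\right) = \left(-148\right) \left(- \frac{254}{3}\right) = \frac{37592}{3}$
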